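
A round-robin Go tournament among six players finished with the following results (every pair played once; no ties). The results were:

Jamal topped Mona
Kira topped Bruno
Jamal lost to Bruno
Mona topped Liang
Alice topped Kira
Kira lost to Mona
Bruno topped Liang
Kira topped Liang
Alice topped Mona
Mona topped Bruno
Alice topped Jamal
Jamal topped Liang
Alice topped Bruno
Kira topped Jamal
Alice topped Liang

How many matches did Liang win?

0

Liang's results: beat no one; lost to Jamal, Kira, Bruno, Mona, Alice.
That is 0 wins.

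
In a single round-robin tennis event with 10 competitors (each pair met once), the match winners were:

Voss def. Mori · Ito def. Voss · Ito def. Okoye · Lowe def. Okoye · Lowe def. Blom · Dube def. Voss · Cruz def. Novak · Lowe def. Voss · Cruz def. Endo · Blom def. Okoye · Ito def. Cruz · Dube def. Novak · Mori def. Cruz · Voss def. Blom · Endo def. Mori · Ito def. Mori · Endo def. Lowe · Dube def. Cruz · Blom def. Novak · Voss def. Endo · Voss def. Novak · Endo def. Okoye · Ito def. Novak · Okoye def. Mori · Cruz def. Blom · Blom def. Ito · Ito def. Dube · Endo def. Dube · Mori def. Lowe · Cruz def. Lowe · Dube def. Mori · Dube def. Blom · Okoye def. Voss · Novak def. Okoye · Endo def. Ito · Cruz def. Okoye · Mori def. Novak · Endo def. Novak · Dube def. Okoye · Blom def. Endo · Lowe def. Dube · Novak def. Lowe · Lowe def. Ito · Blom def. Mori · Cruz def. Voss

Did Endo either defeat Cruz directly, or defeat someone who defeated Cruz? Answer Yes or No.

Endo did not beat Cruz directly.
Endo beat Novak, Okoye, Dube, Ito, Mori, Lowe. Of those, Dube beat Cruz.

Yes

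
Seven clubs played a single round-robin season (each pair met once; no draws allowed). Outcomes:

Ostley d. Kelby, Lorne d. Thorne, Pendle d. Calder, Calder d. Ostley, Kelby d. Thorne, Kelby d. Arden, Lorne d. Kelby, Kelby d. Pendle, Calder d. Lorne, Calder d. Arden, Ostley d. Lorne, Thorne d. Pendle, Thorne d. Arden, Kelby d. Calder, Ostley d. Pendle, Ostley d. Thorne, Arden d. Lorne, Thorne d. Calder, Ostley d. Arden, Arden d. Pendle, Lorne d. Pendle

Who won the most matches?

Ostley

Win totals: Ostley 5, Arden 2, Pendle 1, Lorne 3, Kelby 4, Calder 3, Thorne 3.
Ostley leads with 5 wins (next highest: 4).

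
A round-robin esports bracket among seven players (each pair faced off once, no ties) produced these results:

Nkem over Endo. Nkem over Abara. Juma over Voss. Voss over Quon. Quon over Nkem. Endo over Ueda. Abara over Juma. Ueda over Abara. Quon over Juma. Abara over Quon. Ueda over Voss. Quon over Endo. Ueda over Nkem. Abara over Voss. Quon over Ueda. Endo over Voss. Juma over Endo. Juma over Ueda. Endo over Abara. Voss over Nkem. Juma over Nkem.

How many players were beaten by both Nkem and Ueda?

1

Nkem beat: Endo, Abara.
Ueda beat: Nkem, Abara, Voss.
Both beat: Abara — 1.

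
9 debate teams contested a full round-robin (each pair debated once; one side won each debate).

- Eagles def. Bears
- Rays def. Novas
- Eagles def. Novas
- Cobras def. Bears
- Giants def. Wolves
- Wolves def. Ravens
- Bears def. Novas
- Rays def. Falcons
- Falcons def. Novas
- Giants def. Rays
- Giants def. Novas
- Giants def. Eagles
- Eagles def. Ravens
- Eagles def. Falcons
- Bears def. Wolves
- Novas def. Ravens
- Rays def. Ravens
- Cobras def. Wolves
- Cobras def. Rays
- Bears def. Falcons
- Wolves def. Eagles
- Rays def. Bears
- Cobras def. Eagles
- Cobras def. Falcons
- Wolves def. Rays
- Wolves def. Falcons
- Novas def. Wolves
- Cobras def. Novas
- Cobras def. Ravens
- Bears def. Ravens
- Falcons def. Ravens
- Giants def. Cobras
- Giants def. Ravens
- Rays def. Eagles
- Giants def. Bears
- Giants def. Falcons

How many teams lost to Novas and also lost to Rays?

Novas beat: Wolves, Ravens.
Rays beat: Bears, Novas, Eagles, Falcons, Ravens.
Both beat: Ravens — 1.

1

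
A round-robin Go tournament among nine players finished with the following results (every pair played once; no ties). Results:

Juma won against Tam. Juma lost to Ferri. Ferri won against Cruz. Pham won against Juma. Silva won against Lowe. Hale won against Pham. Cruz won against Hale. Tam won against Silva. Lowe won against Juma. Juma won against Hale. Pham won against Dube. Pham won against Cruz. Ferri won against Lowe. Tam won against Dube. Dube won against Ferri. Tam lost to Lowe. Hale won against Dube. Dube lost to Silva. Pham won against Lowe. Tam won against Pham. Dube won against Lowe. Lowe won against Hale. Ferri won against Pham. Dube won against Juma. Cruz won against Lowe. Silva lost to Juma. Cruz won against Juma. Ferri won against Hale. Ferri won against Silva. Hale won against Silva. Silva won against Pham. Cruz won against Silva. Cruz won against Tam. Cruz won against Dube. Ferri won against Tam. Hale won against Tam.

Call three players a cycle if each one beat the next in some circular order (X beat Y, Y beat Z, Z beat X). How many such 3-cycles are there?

Win totals: Cruz 6, Tam 3, Juma 3, Pham 4, Silva 3, Dube 3, Lowe 3, Hale 4, Ferri 7.
A player with w wins dominates both others in C(w,2) triples; summing gives 15 + 3 + 3 + 6 + 3 + 3 + 3 + 6 + 21 = 63 transitive triples.
Total triples C(9,3) = 84, so cyclic triples = 84 − 63 = 21.

21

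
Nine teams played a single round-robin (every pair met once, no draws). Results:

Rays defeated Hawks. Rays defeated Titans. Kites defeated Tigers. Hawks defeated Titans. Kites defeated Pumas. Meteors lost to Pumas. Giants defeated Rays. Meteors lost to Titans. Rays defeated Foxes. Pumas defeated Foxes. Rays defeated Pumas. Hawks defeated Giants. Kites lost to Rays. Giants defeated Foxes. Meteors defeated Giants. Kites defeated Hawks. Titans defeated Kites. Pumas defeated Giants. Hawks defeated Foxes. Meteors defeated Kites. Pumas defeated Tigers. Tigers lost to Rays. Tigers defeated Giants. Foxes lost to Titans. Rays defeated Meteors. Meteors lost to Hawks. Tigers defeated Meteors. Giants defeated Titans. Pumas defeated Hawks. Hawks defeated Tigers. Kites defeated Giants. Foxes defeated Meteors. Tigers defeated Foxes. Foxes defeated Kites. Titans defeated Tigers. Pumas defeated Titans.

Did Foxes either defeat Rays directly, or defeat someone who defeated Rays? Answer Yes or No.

Foxes did not beat Rays directly.
Foxes beat Kites, Meteors, but each of them lost to Rays. No two-step path.

No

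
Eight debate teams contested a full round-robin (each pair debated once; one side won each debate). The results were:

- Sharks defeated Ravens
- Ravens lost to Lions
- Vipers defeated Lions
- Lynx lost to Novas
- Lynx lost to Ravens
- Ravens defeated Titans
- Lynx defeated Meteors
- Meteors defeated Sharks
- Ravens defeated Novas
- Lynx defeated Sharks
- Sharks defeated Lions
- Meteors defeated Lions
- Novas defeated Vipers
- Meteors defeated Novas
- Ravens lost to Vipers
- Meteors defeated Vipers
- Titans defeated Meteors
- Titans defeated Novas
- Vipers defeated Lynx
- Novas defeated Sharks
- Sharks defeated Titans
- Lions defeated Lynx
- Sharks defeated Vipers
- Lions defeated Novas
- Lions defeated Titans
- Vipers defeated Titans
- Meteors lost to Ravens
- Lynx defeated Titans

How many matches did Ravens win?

4

Ravens' results: beat Meteors, Titans, Lynx, Novas; lost to Sharks, Lions, Vipers.
That is 4 wins.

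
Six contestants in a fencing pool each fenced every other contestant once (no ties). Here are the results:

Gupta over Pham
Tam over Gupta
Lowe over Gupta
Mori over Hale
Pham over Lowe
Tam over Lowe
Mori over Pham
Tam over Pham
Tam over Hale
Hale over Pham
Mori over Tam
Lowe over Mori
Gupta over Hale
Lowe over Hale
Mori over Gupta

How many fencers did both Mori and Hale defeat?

Mori beat: Tam, Gupta, Pham, Hale.
Hale beat: Pham.
Both beat: Pham — 1.

1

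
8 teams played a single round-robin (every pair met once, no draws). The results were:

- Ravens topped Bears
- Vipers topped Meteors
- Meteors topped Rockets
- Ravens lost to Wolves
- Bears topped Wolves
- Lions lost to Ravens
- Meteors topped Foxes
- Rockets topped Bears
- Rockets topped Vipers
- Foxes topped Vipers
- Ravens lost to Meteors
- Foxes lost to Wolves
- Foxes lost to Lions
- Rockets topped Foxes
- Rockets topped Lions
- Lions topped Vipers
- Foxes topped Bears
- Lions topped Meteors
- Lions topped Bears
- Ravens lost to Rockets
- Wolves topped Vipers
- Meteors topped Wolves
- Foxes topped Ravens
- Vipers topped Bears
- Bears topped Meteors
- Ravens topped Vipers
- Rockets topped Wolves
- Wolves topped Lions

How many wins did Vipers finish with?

Vipers' results: beat Meteors, Bears; lost to Wolves, Foxes, Lions, Ravens, Rockets.
That is 2 wins.

2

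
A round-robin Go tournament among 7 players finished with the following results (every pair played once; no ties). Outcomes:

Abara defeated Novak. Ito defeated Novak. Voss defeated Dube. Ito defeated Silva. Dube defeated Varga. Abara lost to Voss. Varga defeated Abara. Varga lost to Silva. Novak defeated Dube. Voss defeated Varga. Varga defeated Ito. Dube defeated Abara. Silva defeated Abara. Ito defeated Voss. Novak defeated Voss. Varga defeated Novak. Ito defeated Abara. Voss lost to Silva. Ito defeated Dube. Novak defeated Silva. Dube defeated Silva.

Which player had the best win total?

Win totals: Varga 3, Novak 3, Abara 1, Voss 3, Ito 5, Silva 3, Dube 3.
Ito leads with 5 wins (next highest: 3).

Ito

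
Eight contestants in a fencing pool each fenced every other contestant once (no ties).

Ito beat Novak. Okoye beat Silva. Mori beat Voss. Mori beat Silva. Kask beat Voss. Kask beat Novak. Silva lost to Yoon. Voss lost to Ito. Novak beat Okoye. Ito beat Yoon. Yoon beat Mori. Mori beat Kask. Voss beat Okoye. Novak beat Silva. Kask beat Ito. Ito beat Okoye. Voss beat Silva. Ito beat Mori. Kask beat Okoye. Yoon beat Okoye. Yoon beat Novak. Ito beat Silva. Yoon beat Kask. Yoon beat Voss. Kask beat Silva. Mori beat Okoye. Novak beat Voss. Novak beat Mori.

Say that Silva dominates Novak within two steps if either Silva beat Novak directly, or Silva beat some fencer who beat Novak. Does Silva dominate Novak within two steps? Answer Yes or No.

No

Silva did not beat Novak directly.
Silva beat no one, so there is no intermediate fencer.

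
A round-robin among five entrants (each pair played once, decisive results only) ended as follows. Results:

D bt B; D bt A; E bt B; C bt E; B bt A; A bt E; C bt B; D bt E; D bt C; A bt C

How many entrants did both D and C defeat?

2

D beat: A, B, C, E.
C beat: B, E.
Both beat: B, E — 2.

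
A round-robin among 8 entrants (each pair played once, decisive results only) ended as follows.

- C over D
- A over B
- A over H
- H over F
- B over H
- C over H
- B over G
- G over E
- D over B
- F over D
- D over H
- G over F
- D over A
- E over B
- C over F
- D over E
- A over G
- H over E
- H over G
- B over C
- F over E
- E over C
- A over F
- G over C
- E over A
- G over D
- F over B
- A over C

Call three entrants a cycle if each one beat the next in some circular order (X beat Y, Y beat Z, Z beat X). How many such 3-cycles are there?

Win totals: A 5, B 3, C 3, D 4, E 3, F 3, G 4, H 3.
An entrant with w wins dominates both others in C(w,2) triples; summing gives 10 + 3 + 3 + 6 + 3 + 3 + 6 + 3 = 37 transitive triples.
Total triples C(8,3) = 56, so cyclic triples = 56 − 37 = 19.

19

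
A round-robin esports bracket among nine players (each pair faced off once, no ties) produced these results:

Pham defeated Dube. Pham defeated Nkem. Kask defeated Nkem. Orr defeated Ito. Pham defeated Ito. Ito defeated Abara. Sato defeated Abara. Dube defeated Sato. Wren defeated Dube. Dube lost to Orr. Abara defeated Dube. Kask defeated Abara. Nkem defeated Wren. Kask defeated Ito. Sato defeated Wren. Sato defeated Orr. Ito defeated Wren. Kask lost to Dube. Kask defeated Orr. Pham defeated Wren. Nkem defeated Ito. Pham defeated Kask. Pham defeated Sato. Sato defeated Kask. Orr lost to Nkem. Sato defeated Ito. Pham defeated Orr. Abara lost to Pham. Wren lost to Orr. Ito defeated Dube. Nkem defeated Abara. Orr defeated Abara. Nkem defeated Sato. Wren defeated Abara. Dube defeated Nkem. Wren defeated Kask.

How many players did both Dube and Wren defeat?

Dube beat: Sato, Kask, Nkem.
Wren beat: Abara, Kask, Dube.
Both beat: Kask — 1.

1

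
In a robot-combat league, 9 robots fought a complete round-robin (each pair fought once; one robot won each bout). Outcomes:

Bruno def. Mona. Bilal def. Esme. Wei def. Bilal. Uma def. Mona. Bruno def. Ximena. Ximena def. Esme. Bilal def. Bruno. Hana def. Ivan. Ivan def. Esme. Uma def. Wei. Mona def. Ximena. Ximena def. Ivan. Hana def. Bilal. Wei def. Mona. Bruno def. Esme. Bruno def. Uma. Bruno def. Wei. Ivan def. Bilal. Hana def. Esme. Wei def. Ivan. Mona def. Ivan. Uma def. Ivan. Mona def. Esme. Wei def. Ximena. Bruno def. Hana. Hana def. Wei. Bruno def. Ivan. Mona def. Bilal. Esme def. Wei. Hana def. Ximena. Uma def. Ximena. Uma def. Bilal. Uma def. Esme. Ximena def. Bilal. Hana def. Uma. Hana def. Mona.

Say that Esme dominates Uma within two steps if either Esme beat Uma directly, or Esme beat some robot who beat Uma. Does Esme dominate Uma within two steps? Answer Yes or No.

Esme did not beat Uma directly.
Esme beat Wei, but each of them lost to Uma. No two-step path.

No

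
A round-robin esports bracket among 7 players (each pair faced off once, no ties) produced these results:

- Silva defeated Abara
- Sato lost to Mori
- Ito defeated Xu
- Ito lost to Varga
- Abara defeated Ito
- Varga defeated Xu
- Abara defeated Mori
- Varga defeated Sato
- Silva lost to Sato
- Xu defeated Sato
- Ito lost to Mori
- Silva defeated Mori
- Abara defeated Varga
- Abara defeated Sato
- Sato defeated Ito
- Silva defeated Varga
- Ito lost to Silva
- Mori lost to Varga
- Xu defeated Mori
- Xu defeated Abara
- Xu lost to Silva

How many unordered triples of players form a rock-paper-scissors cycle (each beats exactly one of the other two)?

Win totals: Ito 1, Sato 2, Mori 2, Silva 5, Abara 4, Xu 3, Varga 4.
A player with w wins dominates both others in C(w,2) triples; summing gives 0 + 1 + 1 + 10 + 6 + 3 + 6 = 27 transitive triples.
Total triples C(7,3) = 35, so cyclic triples = 35 − 27 = 8.

8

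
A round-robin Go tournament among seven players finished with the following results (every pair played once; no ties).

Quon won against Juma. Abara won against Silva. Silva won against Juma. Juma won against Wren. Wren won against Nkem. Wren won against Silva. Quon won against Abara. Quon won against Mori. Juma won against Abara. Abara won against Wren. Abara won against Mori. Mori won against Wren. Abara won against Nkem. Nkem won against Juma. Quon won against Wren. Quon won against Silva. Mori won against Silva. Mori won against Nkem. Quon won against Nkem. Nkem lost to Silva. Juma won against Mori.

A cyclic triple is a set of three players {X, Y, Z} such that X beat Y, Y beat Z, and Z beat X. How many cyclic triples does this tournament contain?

Win totals: Wren 2, Mori 3, Nkem 1, Silva 2, Juma 3, Abara 4, Quon 6.
A player with w wins dominates both others in C(w,2) triples; summing gives 1 + 3 + 0 + 1 + 3 + 6 + 15 = 29 transitive triples.
Total triples C(7,3) = 35, so cyclic triples = 35 − 29 = 6.

6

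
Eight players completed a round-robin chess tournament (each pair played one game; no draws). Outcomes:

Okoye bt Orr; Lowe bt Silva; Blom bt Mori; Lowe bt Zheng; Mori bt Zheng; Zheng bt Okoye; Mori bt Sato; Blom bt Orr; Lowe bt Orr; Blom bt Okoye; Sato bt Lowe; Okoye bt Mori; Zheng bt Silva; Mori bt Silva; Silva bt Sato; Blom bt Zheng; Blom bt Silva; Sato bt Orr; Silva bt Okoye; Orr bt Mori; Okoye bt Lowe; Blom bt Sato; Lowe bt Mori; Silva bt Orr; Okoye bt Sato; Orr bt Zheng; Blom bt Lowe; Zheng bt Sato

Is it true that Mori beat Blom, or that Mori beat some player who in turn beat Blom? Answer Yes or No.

No

Mori did not beat Blom directly.
Mori beat Sato, Silva, Zheng, but each of them lost to Blom. No two-step path.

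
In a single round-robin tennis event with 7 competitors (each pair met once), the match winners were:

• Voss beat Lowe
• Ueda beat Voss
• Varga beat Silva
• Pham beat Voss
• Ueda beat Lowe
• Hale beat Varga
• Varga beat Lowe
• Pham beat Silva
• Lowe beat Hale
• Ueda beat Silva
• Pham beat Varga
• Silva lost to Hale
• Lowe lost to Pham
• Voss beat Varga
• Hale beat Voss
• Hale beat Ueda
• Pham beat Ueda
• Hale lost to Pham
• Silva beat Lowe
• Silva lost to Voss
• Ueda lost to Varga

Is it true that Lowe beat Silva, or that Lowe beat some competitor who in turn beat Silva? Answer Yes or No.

Yes

Lowe did not beat Silva directly.
Lowe beat Hale. Of those, Hale beat Silva.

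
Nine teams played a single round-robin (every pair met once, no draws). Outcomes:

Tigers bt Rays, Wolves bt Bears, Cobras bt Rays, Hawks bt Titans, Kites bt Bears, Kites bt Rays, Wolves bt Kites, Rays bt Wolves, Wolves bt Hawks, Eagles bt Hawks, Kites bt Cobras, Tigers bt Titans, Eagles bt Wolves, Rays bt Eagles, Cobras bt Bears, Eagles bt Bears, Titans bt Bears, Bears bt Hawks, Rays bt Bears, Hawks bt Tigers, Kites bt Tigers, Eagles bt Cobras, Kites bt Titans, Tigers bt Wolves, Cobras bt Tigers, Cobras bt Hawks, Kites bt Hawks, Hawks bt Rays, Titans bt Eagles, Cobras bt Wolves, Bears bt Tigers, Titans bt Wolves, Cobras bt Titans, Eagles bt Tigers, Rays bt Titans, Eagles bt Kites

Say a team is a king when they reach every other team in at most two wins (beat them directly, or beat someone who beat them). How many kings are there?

4

Hawks cannot reach Kites, Cobras in two steps.
Tigers cannot reach Cobras in two steps.
Bears cannot reach Kites, Cobras, Eagles in two steps.
Kites reaches everyone (king).
Wolves cannot reach Eagles in two steps.
Cobras reaches everyone (king).
Eagles reaches everyone (king).
Rays reaches everyone (king).
Titans cannot reach Rays in two steps.
Kings: Kites, Cobras, Eagles, Rays — 4.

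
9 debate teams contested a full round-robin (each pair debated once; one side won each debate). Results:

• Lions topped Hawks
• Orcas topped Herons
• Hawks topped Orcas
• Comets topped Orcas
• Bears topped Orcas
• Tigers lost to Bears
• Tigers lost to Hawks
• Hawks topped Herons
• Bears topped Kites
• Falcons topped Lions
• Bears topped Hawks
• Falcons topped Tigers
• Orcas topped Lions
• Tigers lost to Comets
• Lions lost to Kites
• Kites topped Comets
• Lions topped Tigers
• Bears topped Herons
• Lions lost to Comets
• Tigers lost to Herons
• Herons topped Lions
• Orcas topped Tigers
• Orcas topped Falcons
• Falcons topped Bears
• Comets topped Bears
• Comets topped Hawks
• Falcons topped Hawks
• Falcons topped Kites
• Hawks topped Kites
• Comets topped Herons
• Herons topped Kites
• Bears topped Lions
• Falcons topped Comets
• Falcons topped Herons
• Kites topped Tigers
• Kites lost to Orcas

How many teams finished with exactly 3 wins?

2

Win totals: Comets 6, Kites 3, Herons 3, Tigers 0, Hawks 4, Lions 2, Falcons 7, Bears 6, Orcas 5.
Exactly 3: Kites, Herons — 2 teams.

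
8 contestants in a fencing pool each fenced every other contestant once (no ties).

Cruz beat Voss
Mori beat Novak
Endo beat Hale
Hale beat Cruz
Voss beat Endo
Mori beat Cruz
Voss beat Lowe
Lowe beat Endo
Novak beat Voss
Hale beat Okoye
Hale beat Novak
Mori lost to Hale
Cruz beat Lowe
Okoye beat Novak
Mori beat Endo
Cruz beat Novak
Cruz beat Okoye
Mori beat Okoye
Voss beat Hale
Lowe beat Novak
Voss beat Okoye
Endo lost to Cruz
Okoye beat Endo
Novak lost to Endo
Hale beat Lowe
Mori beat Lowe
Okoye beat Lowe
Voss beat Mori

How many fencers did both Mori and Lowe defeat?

Mori beat: Cruz, Lowe, Endo, Novak, Okoye.
Lowe beat: Endo, Novak.
Both beat: Endo, Novak — 2.

2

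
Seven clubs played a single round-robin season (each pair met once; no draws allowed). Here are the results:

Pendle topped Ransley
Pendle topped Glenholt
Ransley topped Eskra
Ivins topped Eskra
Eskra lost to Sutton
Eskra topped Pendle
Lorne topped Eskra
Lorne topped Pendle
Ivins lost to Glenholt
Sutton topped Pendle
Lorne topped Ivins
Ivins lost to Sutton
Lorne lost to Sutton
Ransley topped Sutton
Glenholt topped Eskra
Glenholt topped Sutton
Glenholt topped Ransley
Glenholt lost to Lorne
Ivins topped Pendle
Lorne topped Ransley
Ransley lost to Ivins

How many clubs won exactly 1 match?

1

Win totals: Lorne 5, Sutton 4, Pendle 2, Ransley 2, Glenholt 4, Eskra 1, Ivins 3.
Exactly 1: Eskra — 1 club.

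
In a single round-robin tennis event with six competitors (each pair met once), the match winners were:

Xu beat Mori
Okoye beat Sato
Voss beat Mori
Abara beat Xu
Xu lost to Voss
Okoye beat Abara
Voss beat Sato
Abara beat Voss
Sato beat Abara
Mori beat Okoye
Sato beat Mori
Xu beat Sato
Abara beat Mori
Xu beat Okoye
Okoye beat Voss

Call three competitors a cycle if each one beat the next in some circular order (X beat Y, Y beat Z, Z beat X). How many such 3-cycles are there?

Of the C(6,3) = 20 triples, the cyclic ones are: {Okoye, Xu, Abara}; {Okoye, Xu, Voss}; {Okoye, Mori, Abara}; {Okoye, Mori, Sato}; {Okoye, Mori, Voss}; {Xu, Abara, Sato}; {Abara, Sato, Voss}.
That is 7.

7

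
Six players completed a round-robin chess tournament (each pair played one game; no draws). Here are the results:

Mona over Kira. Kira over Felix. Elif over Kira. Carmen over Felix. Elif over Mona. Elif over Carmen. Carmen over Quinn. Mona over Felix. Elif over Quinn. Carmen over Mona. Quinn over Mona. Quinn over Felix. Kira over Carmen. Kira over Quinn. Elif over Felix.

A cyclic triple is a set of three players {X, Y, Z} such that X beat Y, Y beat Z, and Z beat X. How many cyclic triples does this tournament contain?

Win totals: Quinn 2, Elif 5, Kira 3, Mona 2, Felix 0, Carmen 3.
A player with w wins dominates both others in C(w,2) triples; summing gives 1 + 10 + 3 + 1 + 0 + 3 = 18 transitive triples.
Total triples C(6,3) = 20, so cyclic triples = 20 − 18 = 2.

2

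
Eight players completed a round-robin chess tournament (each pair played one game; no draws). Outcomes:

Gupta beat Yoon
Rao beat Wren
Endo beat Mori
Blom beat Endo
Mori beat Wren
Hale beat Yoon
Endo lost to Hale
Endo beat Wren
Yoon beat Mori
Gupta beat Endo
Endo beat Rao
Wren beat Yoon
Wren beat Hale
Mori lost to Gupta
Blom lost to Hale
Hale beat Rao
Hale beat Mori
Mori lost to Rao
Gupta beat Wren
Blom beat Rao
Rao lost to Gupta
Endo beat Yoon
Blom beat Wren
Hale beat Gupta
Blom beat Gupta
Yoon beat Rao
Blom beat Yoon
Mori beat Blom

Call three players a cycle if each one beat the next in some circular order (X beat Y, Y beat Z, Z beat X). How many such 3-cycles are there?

11

Win totals: Gupta 5, Blom 5, Mori 2, Hale 6, Yoon 2, Rao 2, Wren 2, Endo 4.
A player with w wins dominates both others in C(w,2) triples; summing gives 10 + 10 + 1 + 15 + 1 + 1 + 1 + 6 = 45 transitive triples.
Total triples C(8,3) = 56, so cyclic triples = 56 − 45 = 11.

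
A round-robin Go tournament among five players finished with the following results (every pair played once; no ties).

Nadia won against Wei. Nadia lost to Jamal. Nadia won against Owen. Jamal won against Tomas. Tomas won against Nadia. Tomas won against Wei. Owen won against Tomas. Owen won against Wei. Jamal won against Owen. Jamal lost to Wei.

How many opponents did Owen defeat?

2

Owen's results: beat Tomas, Wei; lost to Jamal, Nadia.
That is 2 wins.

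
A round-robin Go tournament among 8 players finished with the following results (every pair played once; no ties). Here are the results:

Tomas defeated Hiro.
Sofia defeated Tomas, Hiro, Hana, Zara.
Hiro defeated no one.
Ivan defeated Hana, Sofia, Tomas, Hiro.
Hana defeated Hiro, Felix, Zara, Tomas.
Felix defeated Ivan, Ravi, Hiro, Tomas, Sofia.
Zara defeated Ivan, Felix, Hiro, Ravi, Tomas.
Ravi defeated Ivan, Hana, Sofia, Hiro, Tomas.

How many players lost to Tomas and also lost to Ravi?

Tomas beat: Hiro.
Ravi beat: Hiro, Sofia, Ivan, Tomas, Hana.
Both beat: Hiro — 1.

1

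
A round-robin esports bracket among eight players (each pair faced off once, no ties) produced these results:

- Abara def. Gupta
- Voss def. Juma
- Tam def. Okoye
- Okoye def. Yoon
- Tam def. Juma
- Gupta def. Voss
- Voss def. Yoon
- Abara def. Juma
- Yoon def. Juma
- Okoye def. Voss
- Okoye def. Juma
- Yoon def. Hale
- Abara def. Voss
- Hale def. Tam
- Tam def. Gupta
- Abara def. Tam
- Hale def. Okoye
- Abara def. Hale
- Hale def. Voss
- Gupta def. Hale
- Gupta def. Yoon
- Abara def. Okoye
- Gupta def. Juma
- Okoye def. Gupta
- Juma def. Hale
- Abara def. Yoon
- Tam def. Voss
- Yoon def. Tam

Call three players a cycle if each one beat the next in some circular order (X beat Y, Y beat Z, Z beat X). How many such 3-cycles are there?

10

Win totals: Gupta 4, Juma 1, Hale 3, Tam 4, Okoye 4, Voss 2, Yoon 3, Abara 7.
A player with w wins dominates both others in C(w,2) triples; summing gives 6 + 0 + 3 + 6 + 6 + 1 + 3 + 21 = 46 transitive triples.
Total triples C(8,3) = 56, so cyclic triples = 56 − 46 = 10.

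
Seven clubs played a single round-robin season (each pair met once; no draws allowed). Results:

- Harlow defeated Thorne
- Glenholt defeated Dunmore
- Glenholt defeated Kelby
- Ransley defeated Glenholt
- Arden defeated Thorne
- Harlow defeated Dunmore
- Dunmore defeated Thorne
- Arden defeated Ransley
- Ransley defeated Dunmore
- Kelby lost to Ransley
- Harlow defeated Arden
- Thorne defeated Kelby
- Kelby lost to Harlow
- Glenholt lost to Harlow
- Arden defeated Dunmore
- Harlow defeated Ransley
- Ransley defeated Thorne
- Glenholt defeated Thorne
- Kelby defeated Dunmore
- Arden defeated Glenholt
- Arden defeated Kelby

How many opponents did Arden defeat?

Arden's results: beat Ransley, Kelby, Thorne, Dunmore, Glenholt; lost to Harlow.
That is 5 wins.

5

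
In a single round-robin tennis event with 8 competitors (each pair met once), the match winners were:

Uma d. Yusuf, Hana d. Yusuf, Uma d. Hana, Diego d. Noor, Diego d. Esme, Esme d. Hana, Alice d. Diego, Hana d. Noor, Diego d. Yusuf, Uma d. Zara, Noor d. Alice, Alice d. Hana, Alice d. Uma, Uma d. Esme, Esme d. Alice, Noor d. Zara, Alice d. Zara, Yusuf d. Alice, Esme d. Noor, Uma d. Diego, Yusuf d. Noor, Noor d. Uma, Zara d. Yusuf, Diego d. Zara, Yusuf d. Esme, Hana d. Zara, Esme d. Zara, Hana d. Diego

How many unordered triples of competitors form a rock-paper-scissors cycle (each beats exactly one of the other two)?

16

Win totals: Diego 4, Esme 4, Zara 1, Hana 4, Uma 5, Noor 3, Yusuf 3, Alice 4.
A competitor with w wins dominates both others in C(w,2) triples; summing gives 6 + 6 + 0 + 6 + 10 + 3 + 3 + 6 = 40 transitive triples.
Total triples C(8,3) = 56, so cyclic triples = 56 − 40 = 16.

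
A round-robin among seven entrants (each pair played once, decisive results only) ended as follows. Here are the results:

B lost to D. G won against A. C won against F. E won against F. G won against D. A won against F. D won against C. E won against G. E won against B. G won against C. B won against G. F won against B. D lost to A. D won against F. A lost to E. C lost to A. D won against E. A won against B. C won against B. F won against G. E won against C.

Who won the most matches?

E

Win totals: A 4, B 1, C 2, D 4, E 5, F 2, G 3.
E leads with 5 wins (next highest: 4).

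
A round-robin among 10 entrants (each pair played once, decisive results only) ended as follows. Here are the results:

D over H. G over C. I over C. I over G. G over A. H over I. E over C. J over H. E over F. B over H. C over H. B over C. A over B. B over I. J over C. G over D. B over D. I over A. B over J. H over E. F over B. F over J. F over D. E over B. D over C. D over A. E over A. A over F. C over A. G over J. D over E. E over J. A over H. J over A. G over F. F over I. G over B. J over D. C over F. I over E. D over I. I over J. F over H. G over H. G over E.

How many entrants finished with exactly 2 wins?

1

Win totals: A 3, B 5, C 3, D 5, E 5, F 5, G 8, H 2, I 5, J 4.
Exactly 2: H — 1 entrant.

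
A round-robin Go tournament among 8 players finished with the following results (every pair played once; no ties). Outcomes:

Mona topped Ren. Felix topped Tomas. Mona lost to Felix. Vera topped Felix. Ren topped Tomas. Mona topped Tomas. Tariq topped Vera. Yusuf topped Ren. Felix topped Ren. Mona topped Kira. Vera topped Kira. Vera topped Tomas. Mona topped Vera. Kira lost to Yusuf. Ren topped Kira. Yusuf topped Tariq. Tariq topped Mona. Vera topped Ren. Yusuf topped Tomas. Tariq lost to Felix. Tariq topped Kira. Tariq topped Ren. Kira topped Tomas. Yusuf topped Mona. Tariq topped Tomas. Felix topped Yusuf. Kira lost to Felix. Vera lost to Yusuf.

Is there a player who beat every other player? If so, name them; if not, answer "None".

None

Highest win total is Yusuf with 6 (out of 7 possible).
Yusuf lost to Felix, so no player went undefeated.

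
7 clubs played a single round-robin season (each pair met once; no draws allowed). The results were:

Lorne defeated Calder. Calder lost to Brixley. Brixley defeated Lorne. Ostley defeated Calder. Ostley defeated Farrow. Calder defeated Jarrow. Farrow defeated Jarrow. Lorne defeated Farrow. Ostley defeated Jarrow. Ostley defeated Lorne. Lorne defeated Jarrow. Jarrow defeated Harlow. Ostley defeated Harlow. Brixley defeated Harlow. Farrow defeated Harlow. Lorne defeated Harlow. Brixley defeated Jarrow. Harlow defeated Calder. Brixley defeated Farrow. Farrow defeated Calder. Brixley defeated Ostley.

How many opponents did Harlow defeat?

1

Harlow's results: beat Calder; lost to Lorne, Brixley, Ostley, Jarrow, Farrow.
That is 1 win.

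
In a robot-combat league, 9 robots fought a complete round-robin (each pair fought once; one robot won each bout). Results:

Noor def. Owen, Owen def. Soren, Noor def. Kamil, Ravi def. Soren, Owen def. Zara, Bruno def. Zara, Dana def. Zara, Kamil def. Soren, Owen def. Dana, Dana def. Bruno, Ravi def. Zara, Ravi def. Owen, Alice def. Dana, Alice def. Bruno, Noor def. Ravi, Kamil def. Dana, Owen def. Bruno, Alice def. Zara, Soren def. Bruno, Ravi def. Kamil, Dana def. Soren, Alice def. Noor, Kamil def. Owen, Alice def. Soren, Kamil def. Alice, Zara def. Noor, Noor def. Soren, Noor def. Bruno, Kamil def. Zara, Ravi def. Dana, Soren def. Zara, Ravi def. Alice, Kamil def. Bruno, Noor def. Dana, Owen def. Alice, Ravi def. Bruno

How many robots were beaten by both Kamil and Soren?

Kamil beat: Dana, Owen, Bruno, Soren, Zara, Alice.
Soren beat: Bruno, Zara.
Both beat: Bruno, Zara — 2.

2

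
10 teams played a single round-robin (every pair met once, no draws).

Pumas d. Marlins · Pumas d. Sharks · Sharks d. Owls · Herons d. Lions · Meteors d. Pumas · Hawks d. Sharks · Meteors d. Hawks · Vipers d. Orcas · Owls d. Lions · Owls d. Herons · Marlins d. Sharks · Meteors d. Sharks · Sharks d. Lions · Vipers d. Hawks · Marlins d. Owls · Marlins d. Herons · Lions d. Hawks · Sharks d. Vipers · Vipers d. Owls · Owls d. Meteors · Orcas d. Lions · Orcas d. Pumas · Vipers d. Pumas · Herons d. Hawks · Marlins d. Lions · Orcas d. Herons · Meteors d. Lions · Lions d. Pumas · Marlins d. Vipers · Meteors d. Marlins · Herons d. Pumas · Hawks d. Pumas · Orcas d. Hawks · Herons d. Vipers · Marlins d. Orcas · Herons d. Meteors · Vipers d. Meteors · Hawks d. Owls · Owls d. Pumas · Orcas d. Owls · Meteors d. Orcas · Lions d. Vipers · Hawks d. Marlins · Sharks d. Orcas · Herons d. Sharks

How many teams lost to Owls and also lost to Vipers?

Owls beat: Lions, Meteors, Herons, Pumas.
Vipers beat: Owls, Orcas, Hawks, Meteors, Pumas.
Both beat: Meteors, Pumas — 2.

2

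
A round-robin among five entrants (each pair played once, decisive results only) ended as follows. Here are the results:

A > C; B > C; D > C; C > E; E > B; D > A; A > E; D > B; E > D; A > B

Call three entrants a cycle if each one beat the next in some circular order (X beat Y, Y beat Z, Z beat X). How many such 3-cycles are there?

Of the C(5,3) = 10 triples, the cyclic ones are: {A, D, E}; {B, C, E}; {C, D, E}.
That is 3.

3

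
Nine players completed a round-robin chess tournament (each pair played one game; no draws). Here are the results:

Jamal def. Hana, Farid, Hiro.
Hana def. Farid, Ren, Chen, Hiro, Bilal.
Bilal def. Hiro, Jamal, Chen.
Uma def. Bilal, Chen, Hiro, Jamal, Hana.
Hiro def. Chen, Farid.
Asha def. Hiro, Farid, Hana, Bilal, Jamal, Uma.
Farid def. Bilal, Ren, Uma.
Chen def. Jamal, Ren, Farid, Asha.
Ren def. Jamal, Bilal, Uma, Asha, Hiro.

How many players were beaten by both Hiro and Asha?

1

Hiro beat: Chen, Farid.
Asha beat: Bilal, Hana, Hiro, Uma, Jamal, Farid.
Both beat: Farid — 1.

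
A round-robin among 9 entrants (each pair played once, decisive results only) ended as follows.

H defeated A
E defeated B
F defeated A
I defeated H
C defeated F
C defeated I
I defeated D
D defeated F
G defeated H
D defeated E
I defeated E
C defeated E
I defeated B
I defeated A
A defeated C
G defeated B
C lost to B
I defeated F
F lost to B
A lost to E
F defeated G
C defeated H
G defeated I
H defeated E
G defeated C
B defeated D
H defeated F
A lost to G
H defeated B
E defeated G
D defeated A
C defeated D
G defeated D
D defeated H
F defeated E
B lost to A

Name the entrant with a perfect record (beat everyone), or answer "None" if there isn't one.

None

Highest win total is I with 6 (out of 8 possible).
I lost to C, G, so no entrant went undefeated.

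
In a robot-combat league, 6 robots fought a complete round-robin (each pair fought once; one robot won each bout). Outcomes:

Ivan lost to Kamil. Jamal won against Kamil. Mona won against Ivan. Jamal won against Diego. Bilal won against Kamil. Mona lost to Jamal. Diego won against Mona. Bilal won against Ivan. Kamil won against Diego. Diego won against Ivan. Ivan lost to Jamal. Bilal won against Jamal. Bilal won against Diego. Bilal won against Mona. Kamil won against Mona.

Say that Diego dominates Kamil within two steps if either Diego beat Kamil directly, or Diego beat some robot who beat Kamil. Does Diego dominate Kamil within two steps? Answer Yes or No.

No

Diego did not beat Kamil directly.
Diego beat Ivan, Mona, but each of them lost to Kamil. No two-step path.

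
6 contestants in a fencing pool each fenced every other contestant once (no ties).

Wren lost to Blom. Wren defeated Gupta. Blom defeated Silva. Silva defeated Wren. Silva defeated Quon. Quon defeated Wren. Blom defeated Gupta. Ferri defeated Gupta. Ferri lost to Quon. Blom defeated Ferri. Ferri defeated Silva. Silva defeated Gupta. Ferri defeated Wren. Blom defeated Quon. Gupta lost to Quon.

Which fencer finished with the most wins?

Blom

Win totals: Wren 1, Quon 3, Blom 5, Silva 3, Ferri 3, Gupta 0.
Blom leads with 5 wins (next highest: 3).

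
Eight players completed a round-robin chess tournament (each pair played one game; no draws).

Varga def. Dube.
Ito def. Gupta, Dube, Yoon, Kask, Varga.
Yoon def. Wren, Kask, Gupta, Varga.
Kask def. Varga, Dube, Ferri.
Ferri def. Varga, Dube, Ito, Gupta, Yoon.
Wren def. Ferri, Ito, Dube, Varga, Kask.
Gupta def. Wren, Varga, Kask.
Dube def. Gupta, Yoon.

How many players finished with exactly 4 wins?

1

Win totals: Ferri 5, Gupta 3, Wren 5, Ito 5, Yoon 4, Kask 3, Dube 2, Varga 1.
Exactly 4: Yoon — 1 player.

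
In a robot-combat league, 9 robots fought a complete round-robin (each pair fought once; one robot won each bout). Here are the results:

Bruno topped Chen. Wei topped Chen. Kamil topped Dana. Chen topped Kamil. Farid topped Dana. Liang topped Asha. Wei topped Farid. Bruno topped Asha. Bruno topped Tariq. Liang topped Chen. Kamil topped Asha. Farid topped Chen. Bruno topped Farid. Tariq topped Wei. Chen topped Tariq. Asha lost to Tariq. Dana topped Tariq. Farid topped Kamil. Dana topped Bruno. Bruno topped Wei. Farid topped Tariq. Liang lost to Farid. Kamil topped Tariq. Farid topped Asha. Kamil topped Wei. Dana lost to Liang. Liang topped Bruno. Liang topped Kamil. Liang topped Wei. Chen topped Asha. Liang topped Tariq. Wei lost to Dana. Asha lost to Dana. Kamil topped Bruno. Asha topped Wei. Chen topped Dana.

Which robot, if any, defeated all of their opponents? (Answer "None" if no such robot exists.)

Highest win total is Liang with 7 (out of 8 possible).
Liang lost to Farid, so no robot went undefeated.

None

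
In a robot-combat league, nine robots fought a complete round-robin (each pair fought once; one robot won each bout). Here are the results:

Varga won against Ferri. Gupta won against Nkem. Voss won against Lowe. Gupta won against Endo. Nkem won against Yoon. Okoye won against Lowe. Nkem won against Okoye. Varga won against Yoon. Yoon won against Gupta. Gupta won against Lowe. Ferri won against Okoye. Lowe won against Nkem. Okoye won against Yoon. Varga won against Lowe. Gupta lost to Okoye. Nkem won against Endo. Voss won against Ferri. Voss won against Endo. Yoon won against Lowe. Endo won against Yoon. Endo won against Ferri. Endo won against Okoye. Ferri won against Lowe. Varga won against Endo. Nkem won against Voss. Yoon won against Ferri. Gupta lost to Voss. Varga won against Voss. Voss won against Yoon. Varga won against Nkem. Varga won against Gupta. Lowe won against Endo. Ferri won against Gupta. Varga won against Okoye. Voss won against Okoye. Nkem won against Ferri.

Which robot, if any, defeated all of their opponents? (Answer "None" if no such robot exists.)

Varga

Varga has 8 wins out of 8 opponents — a perfect record.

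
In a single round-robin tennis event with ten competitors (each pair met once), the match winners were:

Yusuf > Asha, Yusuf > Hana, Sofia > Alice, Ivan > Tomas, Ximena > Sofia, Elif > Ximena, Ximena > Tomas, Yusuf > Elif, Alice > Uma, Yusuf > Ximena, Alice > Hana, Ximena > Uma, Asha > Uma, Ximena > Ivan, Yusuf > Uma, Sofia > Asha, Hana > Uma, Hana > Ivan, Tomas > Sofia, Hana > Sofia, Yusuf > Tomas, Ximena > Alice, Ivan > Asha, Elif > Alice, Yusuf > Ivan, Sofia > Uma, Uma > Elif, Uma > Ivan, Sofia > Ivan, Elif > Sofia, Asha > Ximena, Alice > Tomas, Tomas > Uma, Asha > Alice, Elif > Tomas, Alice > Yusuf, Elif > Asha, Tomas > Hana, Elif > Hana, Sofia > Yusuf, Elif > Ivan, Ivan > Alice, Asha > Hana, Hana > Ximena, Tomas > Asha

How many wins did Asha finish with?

Asha's results: beat Hana, Alice, Uma, Ximena; lost to Sofia, Elif, Yusuf, Tomas, Ivan.
That is 4 wins.

4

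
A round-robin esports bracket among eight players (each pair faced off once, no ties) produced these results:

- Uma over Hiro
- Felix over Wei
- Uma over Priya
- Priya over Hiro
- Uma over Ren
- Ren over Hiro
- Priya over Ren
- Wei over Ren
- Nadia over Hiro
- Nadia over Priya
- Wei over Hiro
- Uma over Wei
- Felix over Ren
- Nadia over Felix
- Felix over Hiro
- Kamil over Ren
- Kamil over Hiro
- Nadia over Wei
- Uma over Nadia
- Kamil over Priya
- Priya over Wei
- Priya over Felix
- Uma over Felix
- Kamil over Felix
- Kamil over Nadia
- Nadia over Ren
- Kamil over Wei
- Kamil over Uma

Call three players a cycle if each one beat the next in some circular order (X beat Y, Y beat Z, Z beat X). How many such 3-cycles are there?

0

Win totals: Kamil 7, Felix 3, Uma 6, Priya 4, Wei 2, Nadia 5, Hiro 0, Ren 1.
A player with w wins dominates both others in C(w,2) triples; summing gives 21 + 3 + 15 + 6 + 1 + 10 + 0 + 0 = 56 transitive triples.
Total triples C(8,3) = 56, so cyclic triples = 56 − 56 = 0.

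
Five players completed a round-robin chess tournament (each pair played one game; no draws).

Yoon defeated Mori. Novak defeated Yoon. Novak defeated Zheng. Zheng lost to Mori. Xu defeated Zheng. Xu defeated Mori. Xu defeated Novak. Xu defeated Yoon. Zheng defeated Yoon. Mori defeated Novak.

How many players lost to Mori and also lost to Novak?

Mori beat: Novak, Zheng.
Novak beat: Yoon, Zheng.
Both beat: Zheng — 1.

1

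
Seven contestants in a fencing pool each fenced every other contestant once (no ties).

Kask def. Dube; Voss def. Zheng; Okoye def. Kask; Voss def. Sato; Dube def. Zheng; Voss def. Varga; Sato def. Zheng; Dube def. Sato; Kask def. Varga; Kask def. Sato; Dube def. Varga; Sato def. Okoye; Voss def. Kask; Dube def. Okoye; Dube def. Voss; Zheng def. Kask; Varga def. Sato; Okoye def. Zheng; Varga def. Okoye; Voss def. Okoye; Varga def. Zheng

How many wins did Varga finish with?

3

Varga's results: beat Okoye, Zheng, Sato; lost to Kask, Dube, Voss.
That is 3 wins.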